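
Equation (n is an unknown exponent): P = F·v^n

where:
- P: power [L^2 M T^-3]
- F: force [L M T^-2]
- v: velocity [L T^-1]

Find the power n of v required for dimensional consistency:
n = 1

P has dimensions [L^2 M T^-3]; v has dimensions [L T^-1].
The rest of the RHS has dimensions [L M T^-2], so v^n must supply [L T^-1].
With n = 1: F·v^1 has dimensions [L^2 M T^-3], matching the LHS ✓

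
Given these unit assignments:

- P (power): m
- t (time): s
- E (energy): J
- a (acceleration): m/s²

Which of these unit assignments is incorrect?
P

The variable P (power) should have units W, not m.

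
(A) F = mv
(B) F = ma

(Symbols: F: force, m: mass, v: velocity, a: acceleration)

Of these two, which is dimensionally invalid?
(A)

(A) F = mv: LHS [L M T^-2], RHS [L M T^-1] ✗
(B) F = ma: LHS [L M T^-2], RHS [L M T^-2] ✓

Expression (A) F = mv is dimensionally incorrect.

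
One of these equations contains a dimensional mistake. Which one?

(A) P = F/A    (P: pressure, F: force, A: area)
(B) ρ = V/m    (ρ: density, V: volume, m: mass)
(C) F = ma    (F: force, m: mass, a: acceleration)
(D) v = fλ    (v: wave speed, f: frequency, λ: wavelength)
(B) ρ = V/m

The equation (B) ρ = V/m is dimensionally incorrect.

LHS (ρ): [L^-3 M]
RHS (V/m): [L^3 M^-1] ✗

The dimensions do not match. The other three equations balance.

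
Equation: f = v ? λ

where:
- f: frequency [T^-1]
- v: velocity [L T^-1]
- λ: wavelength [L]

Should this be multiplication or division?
division (÷): f = v ÷ λ

f [T^-1]; v [L T^-1]; λ [L].
v × λ → [L^2 T^-1] ✗
v ÷ λ → [T^-1] ✓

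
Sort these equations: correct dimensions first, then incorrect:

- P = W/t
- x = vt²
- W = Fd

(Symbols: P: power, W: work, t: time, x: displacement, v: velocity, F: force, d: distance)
Dimensionally correct: P = W/t, W = Fd
Dimensionally incorrect: x = vt²
Ordered (correct first, then incorrect): P = W/t, W = Fd, x = vt²

- P = W/t: LHS [L^2 M T^-3], RHS [L^2 M T^-3] → correct ✓
- x = vt²: LHS [L], RHS [L T] → incorrect ✗
- W = Fd: LHS [L^2 M T^-2], RHS [L^2 M T^-2] → correct ✓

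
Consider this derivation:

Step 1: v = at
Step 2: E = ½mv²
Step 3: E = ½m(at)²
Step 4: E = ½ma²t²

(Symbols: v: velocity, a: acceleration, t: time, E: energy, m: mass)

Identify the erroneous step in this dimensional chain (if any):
No step introduces an error — all steps are dimensionally consistent.

Step 1: v = at → LHS [L T^-1], RHS [L T^-1] ✓
Step 2: E = ½mv² → LHS [L^2 M T^-2], RHS [L^2 M T^-2] ✓
Step 3: E = ½m(at)² → LHS [L^2 M T^-2], RHS [L^2 M T^-2] ✓
Step 4: E = ½ma²t² → LHS [L^2 M T^-2], RHS [L^2 M T^-2] ✓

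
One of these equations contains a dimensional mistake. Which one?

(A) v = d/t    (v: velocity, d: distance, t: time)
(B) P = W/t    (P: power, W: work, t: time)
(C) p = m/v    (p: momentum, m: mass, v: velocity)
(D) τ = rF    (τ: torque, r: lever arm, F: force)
(C) p = m/v

The equation (C) p = m/v is dimensionally incorrect.

LHS (p): [L M T^-1]
RHS (m/v): [L^-1 M T] ✗

The dimensions do not match. The other three equations balance.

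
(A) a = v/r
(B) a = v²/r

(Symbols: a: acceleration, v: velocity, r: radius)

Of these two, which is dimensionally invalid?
(A)

(A) a = v/r: LHS [L T^-2], RHS [T^-1] ✗
(B) a = v²/r: LHS [L T^-2], RHS [L T^-2] ✓

Expression (A) a = v/r is dimensionally incorrect.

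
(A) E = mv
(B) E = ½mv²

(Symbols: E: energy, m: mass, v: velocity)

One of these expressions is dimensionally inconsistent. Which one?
(A)

(A) E = mv: LHS [L^2 M T^-2], RHS [L M T^-1] ✗
(B) E = ½mv²: LHS [L^2 M T^-2], RHS [L^2 M T^-2] ✓

Expression (A) E = mv is dimensionally incorrect.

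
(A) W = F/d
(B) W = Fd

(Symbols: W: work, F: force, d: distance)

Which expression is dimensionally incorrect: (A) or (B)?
(A)

(A) W = F/d: LHS [L^2 M T^-2], RHS [M T^-2] ✗
(B) W = Fd: LHS [L^2 M T^-2], RHS [L^2 M T^-2] ✓

Expression (A) W = F/d is dimensionally incorrect.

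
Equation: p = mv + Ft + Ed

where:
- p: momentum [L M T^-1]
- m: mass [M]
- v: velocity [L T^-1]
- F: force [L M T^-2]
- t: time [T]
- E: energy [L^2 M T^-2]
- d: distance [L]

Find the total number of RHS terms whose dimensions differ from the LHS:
1

LHS p: [L M T^-1]
- mv: [L M T^-1] ✓
- Ft: [L M T^-1] ✓
- Ed: [L^3 M T^-2] ✗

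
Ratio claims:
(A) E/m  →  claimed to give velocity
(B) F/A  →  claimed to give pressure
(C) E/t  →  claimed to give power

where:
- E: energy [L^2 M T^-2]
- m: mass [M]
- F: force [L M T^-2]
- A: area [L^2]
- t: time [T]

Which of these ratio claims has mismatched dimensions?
(A) E/m does not give velocity

(A) E/m: [L^2 T^-2] ≠ velocity [L T^-1] ✗
(B) F/A: [L^-1 M T^-2] = pressure [L^-1 M T^-2] ✓
(C) E/t: [L^2 M T^-3] = power [L^2 M T^-3] ✓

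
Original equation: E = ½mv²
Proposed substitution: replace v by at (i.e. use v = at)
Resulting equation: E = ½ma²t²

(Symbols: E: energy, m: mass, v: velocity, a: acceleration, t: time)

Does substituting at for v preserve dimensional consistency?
Yes

[v] = [L T^-1] and [at] = [L T^-1]. These match, so the substitution replaces a quantity by one of the same dimensions and the result E = ½ma²t² has LHS [L^2 M T^-2] vs RHS [L^2 M T^-2] — still consistent.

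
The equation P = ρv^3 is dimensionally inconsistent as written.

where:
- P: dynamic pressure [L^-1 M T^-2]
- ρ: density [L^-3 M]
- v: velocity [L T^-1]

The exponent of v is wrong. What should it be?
The exponent of v should be 2: P = ρv^2

The LHS P has dimensions [L^-1 M T^-2]; v has dimensions [L T^-1].
As written, the RHS ρv^3 (exponent 3 on v) has dimensions [M T^-3], which does not match.
With exponent 2, the RHS ρv^2 has dimensions [L^-1 M T^-2], matching the LHS.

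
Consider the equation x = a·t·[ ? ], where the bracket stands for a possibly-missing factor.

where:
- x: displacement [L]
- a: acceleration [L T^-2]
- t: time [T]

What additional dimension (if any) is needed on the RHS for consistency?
[T] — time (e.g. t)

x has dimensions [L]; a·t has dimensions [L T^-1].
The bracketed factor must supply [L] / [L T^-1] = [T].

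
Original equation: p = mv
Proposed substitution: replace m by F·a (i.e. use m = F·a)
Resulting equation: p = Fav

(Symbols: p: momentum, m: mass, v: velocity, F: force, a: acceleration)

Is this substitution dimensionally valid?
No

[m] = [M] and [F·a] = [L^2 M T^-4]. These differ, so the substitution replaces a quantity by one of different dimensions and the result p = Fav has LHS [L M T^-1] vs RHS [L^3 M T^-5] — inconsistent.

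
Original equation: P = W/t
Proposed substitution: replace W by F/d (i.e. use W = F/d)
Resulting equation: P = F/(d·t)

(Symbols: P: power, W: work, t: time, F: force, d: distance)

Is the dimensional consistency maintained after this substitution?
No

[W] = [L^2 M T^-2] and [F/d] = [M T^-2]. These differ, so the substitution replaces a quantity by one of different dimensions and the result P = F/(d·t) has LHS [L^2 M T^-3] vs RHS [M T^-3] — inconsistent.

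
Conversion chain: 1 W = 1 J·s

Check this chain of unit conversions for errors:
The chain is incorrect (it contains an error).

Incorrect: Watt is J/s, not J·s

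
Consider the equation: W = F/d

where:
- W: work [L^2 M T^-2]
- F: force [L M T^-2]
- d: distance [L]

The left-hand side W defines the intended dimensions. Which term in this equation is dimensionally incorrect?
The right-hand side term F/d

W has dimensions [L^2 M T^-2], but F/d has dimensions [M T^-2], so the term F/d is dimensionally wrong for W.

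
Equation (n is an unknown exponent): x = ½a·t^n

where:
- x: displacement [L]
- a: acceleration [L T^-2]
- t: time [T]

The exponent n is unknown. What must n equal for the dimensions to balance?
n = 2

x has dimensions [L]; t has dimensions [T].
The rest of the RHS has dimensions [L T^-2], so t^n must supply [T^2].
With n = 2: ½a·t^2 has dimensions [L], matching the LHS ✓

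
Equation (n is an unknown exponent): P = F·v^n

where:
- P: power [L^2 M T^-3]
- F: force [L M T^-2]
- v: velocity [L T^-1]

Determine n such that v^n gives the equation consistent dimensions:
n = 1

P has dimensions [L^2 M T^-3]; v has dimensions [L T^-1].
The rest of the RHS has dimensions [L M T^-2], so v^n must supply [L T^-1].
With n = 1: F·v^1 has dimensions [L^2 M T^-3], matching the LHS ✓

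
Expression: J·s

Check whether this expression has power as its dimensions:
No

The expression J·s has dimensions [L^2 M T^-1], but power has dimensions [L^2 M T^-3].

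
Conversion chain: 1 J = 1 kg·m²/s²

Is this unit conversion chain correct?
The chain is correct (no errors).

Correct: Joule is defined as kg·m²/s²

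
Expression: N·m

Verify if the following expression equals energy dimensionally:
Yes

The expression N·m has dimensions [L^2 M T^-2], which is exactly energy [L^2 M T^-2].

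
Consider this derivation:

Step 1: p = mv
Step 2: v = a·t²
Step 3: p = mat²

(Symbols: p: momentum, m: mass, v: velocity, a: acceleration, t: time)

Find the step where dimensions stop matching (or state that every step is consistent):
Step 2

Step 1: p = mv → LHS [L M T^-1], RHS [L M T^-1] ✓
Step 2: v = a·t² → LHS [L T^-1], RHS [L] ✗

The first dimensional inconsistency appears in step 2: v = a·t²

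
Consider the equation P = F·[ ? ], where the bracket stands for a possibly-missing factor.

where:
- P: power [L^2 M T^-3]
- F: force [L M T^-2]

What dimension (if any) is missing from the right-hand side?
[L T^-1] — velocity (e.g. v)

P has dimensions [L^2 M T^-3]; F has dimensions [L M T^-2].
The bracketed factor must supply [L^2 M T^-3] / [L M T^-2] = [L T^-1].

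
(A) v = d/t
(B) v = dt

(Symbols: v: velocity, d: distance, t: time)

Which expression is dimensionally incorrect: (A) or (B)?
(B)

(A) v = d/t: LHS [L T^-1], RHS [L T^-1] ✓
(B) v = dt: LHS [L T^-1], RHS [L T] ✗

Expression (B) v = dt is dimensionally incorrect.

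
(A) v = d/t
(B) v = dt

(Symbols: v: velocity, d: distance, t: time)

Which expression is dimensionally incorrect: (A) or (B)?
(B)

(A) v = d/t: LHS [L T^-1], RHS [L T^-1] ✓
(B) v = dt: LHS [L T^-1], RHS [L T] ✗

Expression (B) v = dt is dimensionally incorrect.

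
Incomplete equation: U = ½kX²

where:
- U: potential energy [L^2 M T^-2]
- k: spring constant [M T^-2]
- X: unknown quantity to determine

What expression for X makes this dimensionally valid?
X = x (displacement), dimensions [L]

U has dimensions [L^2 M T^-2]; the rest of the RHS (½k) has dimensions [M T^-2].
So X² must have dimensions [L^2], i.e. X has dimensions [L] — X = x (displacement).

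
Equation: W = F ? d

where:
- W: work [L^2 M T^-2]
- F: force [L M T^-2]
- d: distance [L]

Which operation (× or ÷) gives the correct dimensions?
multiplication (×): W = F × d

W [L^2 M T^-2]; F [L M T^-2]; d [L].
F × d → [L^2 M T^-2] ✓
F ÷ d → [M T^-2] ✗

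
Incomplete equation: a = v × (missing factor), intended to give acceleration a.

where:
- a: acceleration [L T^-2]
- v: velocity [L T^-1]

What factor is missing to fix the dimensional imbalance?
1/t (inverse time), dimensions [T^-1]

a has dimensions [L T^-2] and v has dimensions [L T^-1].
The missing factor must have dimensions [L T^-2] / [L T^-1] = [T^-1], i.e. inverse time (1/t).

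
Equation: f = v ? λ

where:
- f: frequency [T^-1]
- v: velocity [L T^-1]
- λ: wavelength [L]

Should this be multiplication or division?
division (÷): f = v ÷ λ

f [T^-1]; v [L T^-1]; λ [L].
v × λ → [L^2 T^-1] ✗
v ÷ λ → [T^-1] ✓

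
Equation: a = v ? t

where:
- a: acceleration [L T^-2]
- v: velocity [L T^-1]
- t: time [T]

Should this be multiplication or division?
division (÷): a = v ÷ t

a [L T^-2]; v [L T^-1]; t [T].
v × t → [L] ✗
v ÷ t → [L T^-2] ✓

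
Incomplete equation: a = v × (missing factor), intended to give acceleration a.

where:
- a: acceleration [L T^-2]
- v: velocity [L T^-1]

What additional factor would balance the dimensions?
1/t (inverse time), dimensions [T^-1]

a has dimensions [L T^-2] and v has dimensions [L T^-1].
The missing factor must have dimensions [L T^-2] / [L T^-1] = [T^-1], i.e. inverse time (1/t).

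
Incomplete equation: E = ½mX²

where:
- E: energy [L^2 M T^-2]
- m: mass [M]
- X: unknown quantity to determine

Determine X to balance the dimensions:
X = v (velocity), dimensions [L T^-1]

E has dimensions [L^2 M T^-2]; the rest of the RHS (½m) has dimensions [M].
So X² must have dimensions [L^2 T^-2], i.e. X has dimensions [L T^-1] — X = v (velocity).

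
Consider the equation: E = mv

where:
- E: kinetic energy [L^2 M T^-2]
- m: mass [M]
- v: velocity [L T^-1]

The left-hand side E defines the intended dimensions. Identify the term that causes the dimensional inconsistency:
The right-hand side term mv

E has dimensions [L^2 M T^-2], but mv has dimensions [L M T^-1], so the term mv is dimensionally wrong for E.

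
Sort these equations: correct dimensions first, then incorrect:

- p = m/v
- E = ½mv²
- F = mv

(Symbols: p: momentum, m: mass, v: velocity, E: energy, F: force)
Dimensionally correct: E = ½mv²
Dimensionally incorrect: p = m/v, F = mv
Ordered (correct first, then incorrect): E = ½mv², p = m/v, F = mv

- p = m/v: LHS [L M T^-1], RHS [L^-1 M T] → incorrect ✗
- E = ½mv²: LHS [L^2 M T^-2], RHS [L^2 M T^-2] → correct ✓
- F = mv: LHS [L M T^-2], RHS [L M T^-1] → incorrect ✗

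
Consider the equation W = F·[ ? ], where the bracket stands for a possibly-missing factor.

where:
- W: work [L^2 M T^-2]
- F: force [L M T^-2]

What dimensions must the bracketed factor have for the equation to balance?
[L] — length (e.g. a distance d)

W has dimensions [L^2 M T^-2]; F has dimensions [L M T^-2].
The bracketed factor must supply [L^2 M T^-2] / [L M T^-2] = [L].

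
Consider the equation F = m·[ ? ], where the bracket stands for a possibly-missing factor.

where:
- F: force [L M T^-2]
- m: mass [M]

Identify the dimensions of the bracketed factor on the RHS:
[L T^-2] — acceleration (e.g. a)

F has dimensions [L M T^-2]; m has dimensions [M].
The bracketed factor must supply [L M T^-2] / [M] = [L T^-2].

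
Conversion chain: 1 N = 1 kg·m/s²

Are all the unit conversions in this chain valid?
The chain is correct (no errors).

Correct: Newton is defined as kg·m/s²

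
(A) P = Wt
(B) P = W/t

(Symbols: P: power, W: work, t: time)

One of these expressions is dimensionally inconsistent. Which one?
(A)

(A) P = Wt: LHS [L^2 M T^-3], RHS [L^2 M T^-1] ✗
(B) P = W/t: LHS [L^2 M T^-3], RHS [L^2 M T^-3] ✓

Expression (A) P = Wt is dimensionally incorrect.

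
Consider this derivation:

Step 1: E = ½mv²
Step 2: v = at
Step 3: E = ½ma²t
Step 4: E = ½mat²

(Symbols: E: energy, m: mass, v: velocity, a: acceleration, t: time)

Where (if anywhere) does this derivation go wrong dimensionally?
Step 3

Step 1: E = ½mv² → LHS [L^2 M T^-2], RHS [L^2 M T^-2] ✓
Step 2: v = at → LHS [L T^-1], RHS [L T^-1] ✓
Step 3: E = ½ma²t → LHS [L^2 M T^-2], RHS [L^2 M T^-3] ✗

The first dimensional inconsistency appears in step 3: E = ½ma²t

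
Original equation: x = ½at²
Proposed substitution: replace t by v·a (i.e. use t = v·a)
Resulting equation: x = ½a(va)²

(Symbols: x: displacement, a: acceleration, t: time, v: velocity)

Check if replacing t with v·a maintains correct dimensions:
No

[t] = [T] and [v·a] = [L^2 T^-3]. These differ, so the substitution replaces a quantity by one of different dimensions and the result x = ½a(va)² has LHS [L] vs RHS [L^5 T^-8] — inconsistent.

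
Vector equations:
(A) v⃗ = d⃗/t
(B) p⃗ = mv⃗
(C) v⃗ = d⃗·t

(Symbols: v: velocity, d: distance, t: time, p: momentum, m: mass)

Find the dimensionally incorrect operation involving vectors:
(C) v⃗ = d⃗·t

(A) v⃗ = d⃗/t: LHS [L T^-1], RHS [L T^-1] ✓ — displacement (vector) divided by time (scalar)
(B) p⃗ = mv⃗: LHS [L M T^-1], RHS [L M T^-1] ✓ — mass (scalar) times velocity (vector)
(C) v⃗ = d⃗·t: LHS [L T^-1], RHS [L T] ✗ — velocity is displacement per time; should be d⃗/t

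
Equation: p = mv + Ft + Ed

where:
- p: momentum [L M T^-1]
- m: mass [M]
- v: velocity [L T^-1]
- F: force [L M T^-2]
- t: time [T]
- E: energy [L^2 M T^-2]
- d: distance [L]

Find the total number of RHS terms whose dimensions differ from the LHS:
1

LHS p: [L M T^-1]
- mv: [L M T^-1] ✓
- Ft: [L M T^-1] ✓
- Ed: [L^3 M T^-2] ✗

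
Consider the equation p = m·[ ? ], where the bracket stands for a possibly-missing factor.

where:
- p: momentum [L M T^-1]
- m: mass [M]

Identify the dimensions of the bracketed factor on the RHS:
[L T^-1] — velocity (e.g. v)

p has dimensions [L M T^-1]; m has dimensions [M].
The bracketed factor must supply [L M T^-1] / [M] = [L T^-1].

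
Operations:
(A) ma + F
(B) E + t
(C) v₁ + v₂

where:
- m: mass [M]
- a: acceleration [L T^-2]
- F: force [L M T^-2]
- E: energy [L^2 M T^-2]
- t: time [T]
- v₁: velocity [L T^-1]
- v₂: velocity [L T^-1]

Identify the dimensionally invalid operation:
(B) E + t

(A) ma + F: ma [L M T^-2] and F [L M T^-2] — same dimensions ✓
(B) E + t: E [L^2 M T^-2] and t [T] — different dimensions cannot be added/subtracted ✗
(C) v₁ + v₂: v₁ [L T^-1] and v₂ [L T^-1] — same dimensions ✓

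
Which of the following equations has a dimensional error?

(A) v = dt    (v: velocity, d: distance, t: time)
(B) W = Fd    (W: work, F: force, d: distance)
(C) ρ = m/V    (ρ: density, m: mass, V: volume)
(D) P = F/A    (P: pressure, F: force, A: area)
(A) v = dt

The equation (A) v = dt is dimensionally incorrect.

LHS (v): [L T^-1]
RHS (dt): [L T] ✗

The dimensions do not match. The other three equations balance.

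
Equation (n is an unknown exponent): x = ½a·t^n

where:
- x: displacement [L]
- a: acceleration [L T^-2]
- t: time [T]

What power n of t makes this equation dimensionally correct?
n = 2

x has dimensions [L]; t has dimensions [T].
The rest of the RHS has dimensions [L T^-2], so t^n must supply [T^2].
With n = 2: ½a·t^2 has dimensions [L], matching the LHS ✓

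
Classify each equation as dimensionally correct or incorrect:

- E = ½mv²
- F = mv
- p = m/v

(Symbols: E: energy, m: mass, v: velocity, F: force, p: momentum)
Dimensionally correct: E = ½mv²
Dimensionally incorrect: F = mv, p = m/v
Ordered (correct first, then incorrect): E = ½mv², F = mv, p = m/v

- E = ½mv²: LHS [L^2 M T^-2], RHS [L^2 M T^-2] → correct ✓
- F = mv: LHS [L M T^-2], RHS [L M T^-1] → incorrect ✗
- p = m/v: LHS [L M T^-1], RHS [L^-1 M T] → incorrect ✗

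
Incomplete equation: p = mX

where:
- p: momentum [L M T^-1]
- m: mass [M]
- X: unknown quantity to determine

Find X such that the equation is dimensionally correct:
X = v (velocity), dimensions [L T^-1]

p has dimensions [L M T^-1]; the rest of the RHS (m) has dimensions [M].
So X must have dimensions [L T^-1] — X = v (velocity).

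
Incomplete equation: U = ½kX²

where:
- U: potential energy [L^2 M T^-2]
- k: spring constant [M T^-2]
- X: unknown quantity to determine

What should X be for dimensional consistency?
X = x (displacement), dimensions [L]

U has dimensions [L^2 M T^-2]; the rest of the RHS (½k) has dimensions [M T^-2].
So X² must have dimensions [L^2], i.e. X has dimensions [L] — X = x (displacement).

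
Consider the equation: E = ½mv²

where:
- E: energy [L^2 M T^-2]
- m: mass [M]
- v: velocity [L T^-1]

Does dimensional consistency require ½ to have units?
No

E has dimensions [L^2 M T^-2] and mv² already has dimensions [L^2 M T^-2], so the equation balances without ½ contributing any dimensions. ½ is a pure (dimensionless) number; changing or removing it would not affect dimensional consistency.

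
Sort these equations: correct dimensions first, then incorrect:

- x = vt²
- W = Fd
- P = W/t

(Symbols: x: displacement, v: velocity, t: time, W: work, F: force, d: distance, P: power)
Dimensionally correct: W = Fd, P = W/t
Dimensionally incorrect: x = vt²
Ordered (correct first, then incorrect): W = Fd, P = W/t, x = vt²

- x = vt²: LHS [L], RHS [L T] → incorrect ✗
- W = Fd: LHS [L^2 M T^-2], RHS [L^2 M T^-2] → correct ✓
- P = W/t: LHS [L^2 M T^-3], RHS [L^2 M T^-3] → correct ✓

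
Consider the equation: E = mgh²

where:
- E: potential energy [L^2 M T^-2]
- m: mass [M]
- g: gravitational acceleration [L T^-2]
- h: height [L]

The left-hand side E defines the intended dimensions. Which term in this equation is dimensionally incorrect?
The right-hand side term mgh²

E has dimensions [L^2 M T^-2], but mgh² has dimensions [L^3 M T^-2], so the term mgh² is dimensionally wrong for E.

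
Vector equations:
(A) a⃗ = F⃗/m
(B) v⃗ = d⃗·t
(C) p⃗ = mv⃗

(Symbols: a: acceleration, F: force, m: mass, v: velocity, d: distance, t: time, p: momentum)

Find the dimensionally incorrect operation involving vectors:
(B) v⃗ = d⃗·t

(A) a⃗ = F⃗/m: LHS [L T^-2], RHS [L T^-2] ✓ — force (vector) divided by mass (scalar)
(B) v⃗ = d⃗·t: LHS [L T^-1], RHS [L T] ✗ — velocity is displacement per time; should be d⃗/t
(C) p⃗ = mv⃗: LHS [L M T^-1], RHS [L M T^-1] ✓ — mass (scalar) times velocity (vector)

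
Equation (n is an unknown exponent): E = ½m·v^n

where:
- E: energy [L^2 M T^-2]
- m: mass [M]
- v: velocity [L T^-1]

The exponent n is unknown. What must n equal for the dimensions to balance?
n = 2

E has dimensions [L^2 M T^-2]; v has dimensions [L T^-1].
The rest of the RHS has dimensions [M], so v^n must supply [L^2 T^-2].
With n = 2: ½m·v^2 has dimensions [L^2 M T^-2], matching the LHS ✓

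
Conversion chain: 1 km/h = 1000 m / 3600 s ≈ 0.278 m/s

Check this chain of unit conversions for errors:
The chain is correct (no errors).

Correct: 1 km = 1000 m, 1 h = 3600 s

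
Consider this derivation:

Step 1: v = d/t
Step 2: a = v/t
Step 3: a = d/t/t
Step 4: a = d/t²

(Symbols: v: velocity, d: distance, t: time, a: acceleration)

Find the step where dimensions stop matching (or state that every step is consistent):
No step introduces an error — all steps are dimensionally consistent.

Step 1: v = d/t → LHS [L T^-1], RHS [L T^-1] ✓
Step 2: a = v/t → LHS [L T^-2], RHS [L T^-2] ✓
Step 3: a = d/t/t → LHS [L T^-2], RHS [L T^-2] ✓
Step 4: a = d/t² → LHS [L T^-2], RHS [L T^-2] ✓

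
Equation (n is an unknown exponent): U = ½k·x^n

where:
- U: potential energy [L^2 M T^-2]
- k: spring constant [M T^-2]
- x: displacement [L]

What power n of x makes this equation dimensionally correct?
n = 2

U has dimensions [L^2 M T^-2]; x has dimensions [L].
The rest of the RHS has dimensions [M T^-2], so x^n must supply [L^2].
With n = 2: ½k·x^2 has dimensions [L^2 M T^-2], matching the LHS ✓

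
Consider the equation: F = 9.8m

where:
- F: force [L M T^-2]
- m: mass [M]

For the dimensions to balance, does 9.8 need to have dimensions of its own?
Yes

F has dimensions [L M T^-2], while m alone has dimensions [M]. For the equation to balance, the factor 9.8 must carry dimensions [L T^-2] — it is a dimensional constant (a numerical value of a physical quantity with its units suppressed), not a pure number.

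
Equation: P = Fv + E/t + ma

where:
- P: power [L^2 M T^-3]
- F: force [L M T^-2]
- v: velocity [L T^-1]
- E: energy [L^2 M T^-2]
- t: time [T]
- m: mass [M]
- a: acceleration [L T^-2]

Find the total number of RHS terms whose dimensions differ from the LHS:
1

LHS P: [L^2 M T^-3]
- Fv: [L^2 M T^-3] ✓
- E/t: [L^2 M T^-3] ✓
- ma: [L M T^-2] ✗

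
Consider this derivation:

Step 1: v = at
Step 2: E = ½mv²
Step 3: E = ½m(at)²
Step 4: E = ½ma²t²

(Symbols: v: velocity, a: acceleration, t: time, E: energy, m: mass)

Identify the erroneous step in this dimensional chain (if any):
No step introduces an error — all steps are dimensionally consistent.

Step 1: v = at → LHS [L T^-1], RHS [L T^-1] ✓
Step 2: E = ½mv² → LHS [L^2 M T^-2], RHS [L^2 M T^-2] ✓
Step 3: E = ½m(at)² → LHS [L^2 M T^-2], RHS [L^2 M T^-2] ✓
Step 4: E = ½ma²t² → LHS [L^2 M T^-2], RHS [L^2 M T^-2] ✓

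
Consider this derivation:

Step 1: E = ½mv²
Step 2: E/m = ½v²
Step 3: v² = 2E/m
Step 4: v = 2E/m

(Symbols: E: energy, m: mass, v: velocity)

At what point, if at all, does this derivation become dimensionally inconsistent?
Step 4

Step 1: E = ½mv² → LHS [L^2 M T^-2], RHS [L^2 M T^-2] ✓
Step 2: E/m = ½v² → LHS [L^2 T^-2], RHS [L^2 T^-2] ✓
Step 3: v² = 2E/m → LHS [L^2 T^-2], RHS [L^2 T^-2] ✓
Step 4: v = 2E/m → LHS [L T^-1], RHS [L^2 T^-2] ✗

The first dimensional inconsistency appears in step 4: v = 2E/m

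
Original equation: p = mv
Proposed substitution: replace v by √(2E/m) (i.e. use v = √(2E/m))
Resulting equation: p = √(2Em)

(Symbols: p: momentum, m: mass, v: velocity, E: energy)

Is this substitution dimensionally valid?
Yes

[v] = [L T^-1] and [√(2E/m)] = [L T^-1]. These match, so the substitution replaces a quantity by one of the same dimensions and the result p = √(2Em) has LHS [L M T^-1] vs RHS [L M T^-1] — still consistent.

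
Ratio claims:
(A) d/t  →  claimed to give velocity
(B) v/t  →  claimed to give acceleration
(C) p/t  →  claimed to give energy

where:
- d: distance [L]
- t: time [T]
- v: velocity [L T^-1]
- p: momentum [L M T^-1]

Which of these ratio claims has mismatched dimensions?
(C) p/t does not give energy

(A) d/t: [L T^-1] = velocity [L T^-1] ✓
(B) v/t: [L T^-2] = acceleration [L T^-2] ✓
(C) p/t: [L M T^-2] ≠ energy [L^2 M T^-2] ✗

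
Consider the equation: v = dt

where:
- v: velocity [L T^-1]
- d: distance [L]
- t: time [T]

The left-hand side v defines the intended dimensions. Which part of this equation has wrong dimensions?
The right-hand side term dt

v has dimensions [L T^-1], but dt has dimensions [L T], so the term dt is dimensionally wrong for v.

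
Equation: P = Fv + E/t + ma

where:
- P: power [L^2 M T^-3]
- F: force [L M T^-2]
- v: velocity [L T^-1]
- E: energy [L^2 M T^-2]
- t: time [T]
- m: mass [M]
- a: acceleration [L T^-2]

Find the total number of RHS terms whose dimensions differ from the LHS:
1

LHS P: [L^2 M T^-3]
- Fv: [L^2 M T^-3] ✓
- E/t: [L^2 M T^-3] ✓
- ma: [L M T^-2] ✗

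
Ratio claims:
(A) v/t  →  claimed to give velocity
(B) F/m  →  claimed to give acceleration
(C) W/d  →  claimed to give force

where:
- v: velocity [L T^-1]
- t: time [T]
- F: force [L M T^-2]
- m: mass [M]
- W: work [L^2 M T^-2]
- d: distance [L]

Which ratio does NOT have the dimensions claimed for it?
(A) v/t does not give velocity

(A) v/t: [L T^-2] ≠ velocity [L T^-1] ✗
(B) F/m: [L T^-2] = acceleration [L T^-2] ✓
(C) W/d: [L M T^-2] = force [L M T^-2] ✓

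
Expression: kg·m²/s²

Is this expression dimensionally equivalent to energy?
Yes

The expression kg·m²/s² has dimensions [L^2 M T^-2], which is exactly energy [L^2 M T^-2].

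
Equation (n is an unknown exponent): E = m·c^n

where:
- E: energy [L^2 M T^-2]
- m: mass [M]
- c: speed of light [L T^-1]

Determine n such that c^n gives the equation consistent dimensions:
n = 2

E has dimensions [L^2 M T^-2]; c has dimensions [L T^-1].
The rest of the RHS has dimensions [M], so c^n must supply [L^2 T^-2].
With n = 2: m·c^2 has dimensions [L^2 M T^-2], matching the LHS ✓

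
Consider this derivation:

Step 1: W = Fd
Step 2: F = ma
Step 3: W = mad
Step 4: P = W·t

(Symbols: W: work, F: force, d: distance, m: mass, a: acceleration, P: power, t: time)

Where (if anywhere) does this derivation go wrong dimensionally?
Step 4

Step 1: W = Fd → LHS [L^2 M T^-2], RHS [L^2 M T^-2] ✓
Step 2: F = ma → LHS [L M T^-2], RHS [L M T^-2] ✓
Step 3: W = mad → LHS [L^2 M T^-2], RHS [L^2 M T^-2] ✓
Step 4: P = W·t → LHS [L^2 M T^-3], RHS [L^2 M T^-1] ✗

The first dimensional inconsistency appears in step 4: P = W·t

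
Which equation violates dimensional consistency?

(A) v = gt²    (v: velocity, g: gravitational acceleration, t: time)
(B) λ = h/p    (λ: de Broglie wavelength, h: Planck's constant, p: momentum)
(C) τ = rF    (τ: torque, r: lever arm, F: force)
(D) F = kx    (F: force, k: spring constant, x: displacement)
(A) v = gt²

The equation (A) v = gt² is dimensionally incorrect.

LHS (v): [L T^-1]
RHS (gt²): [L] ✗

The dimensions do not match. The other three equations balance.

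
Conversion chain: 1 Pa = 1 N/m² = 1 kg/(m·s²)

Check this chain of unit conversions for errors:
The chain is correct (no errors).

Correct: Pascal is Newton per square meter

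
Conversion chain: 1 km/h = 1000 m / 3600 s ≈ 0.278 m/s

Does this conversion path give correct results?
The chain is correct (no errors).

Correct: 1 km = 1000 m, 1 h = 3600 s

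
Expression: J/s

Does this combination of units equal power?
Yes

The expression J/s has dimensions [L^2 M T^-3], which is exactly power [L^2 M T^-3].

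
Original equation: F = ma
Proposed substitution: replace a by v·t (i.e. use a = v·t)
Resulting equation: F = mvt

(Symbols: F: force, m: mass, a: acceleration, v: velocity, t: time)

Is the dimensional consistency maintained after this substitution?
No

[a] = [L T^-2] and [v·t] = [L]. These differ, so the substitution replaces a quantity by one of different dimensions and the result F = mvt has LHS [L M T^-2] vs RHS [L M] — inconsistent.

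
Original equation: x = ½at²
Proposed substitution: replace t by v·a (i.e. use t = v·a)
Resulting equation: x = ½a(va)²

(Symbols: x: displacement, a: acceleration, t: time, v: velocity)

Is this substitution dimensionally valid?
No

[t] = [T] and [v·a] = [L^2 T^-3]. These differ, so the substitution replaces a quantity by one of different dimensions and the result x = ½a(va)² has LHS [L] vs RHS [L^5 T^-8] — inconsistent.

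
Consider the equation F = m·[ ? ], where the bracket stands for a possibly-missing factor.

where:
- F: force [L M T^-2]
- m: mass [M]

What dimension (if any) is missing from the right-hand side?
[L T^-2] — acceleration (e.g. a)

F has dimensions [L M T^-2]; m has dimensions [M].
The bracketed factor must supply [L M T^-2] / [M] = [L T^-2].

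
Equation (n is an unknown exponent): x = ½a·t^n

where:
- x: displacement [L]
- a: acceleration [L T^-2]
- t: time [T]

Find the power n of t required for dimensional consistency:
n = 2

x has dimensions [L]; t has dimensions [T].
The rest of the RHS has dimensions [L T^-2], so t^n must supply [T^2].
With n = 2: ½a·t^2 has dimensions [L], matching the LHS ✓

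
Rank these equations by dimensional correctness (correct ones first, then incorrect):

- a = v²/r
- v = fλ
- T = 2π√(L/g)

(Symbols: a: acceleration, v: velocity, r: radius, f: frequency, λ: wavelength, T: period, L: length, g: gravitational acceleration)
Dimensionally correct: a = v²/r, v = fλ, T = 2π√(L/g)
Dimensionally incorrect: none
Ordered (correct first, then incorrect): a = v²/r, v = fλ, T = 2π√(L/g)

- a = v²/r: LHS [L T^-2], RHS [L T^-2] → correct ✓
- v = fλ: LHS [L T^-1], RHS [L T^-1] → correct ✓
- T = 2π√(L/g): LHS [T], RHS [T] → correct ✓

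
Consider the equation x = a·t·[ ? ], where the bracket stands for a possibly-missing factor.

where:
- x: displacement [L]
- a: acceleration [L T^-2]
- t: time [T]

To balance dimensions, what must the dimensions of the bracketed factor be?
[T] — time (e.g. t)

x has dimensions [L]; a·t has dimensions [L T^-1].
The bracketed factor must supply [L] / [L T^-1] = [T].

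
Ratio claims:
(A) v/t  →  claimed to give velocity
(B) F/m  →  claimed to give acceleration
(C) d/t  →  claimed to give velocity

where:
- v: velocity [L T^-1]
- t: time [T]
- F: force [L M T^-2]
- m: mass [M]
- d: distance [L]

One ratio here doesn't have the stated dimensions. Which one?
(A) v/t does not give velocity

(A) v/t: [L T^-2] ≠ velocity [L T^-1] ✗
(B) F/m: [L T^-2] = acceleration [L T^-2] ✓
(C) d/t: [L T^-1] = velocity [L T^-1] ✓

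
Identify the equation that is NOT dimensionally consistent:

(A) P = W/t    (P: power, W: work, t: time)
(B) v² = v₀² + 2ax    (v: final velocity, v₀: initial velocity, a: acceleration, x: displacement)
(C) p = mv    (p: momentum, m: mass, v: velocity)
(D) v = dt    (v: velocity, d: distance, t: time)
(D) v = dt

The equation (D) v = dt is dimensionally incorrect.

LHS (v): [L T^-1]
RHS (dt): [L T] ✗

The dimensions do not match. The other three equations balance.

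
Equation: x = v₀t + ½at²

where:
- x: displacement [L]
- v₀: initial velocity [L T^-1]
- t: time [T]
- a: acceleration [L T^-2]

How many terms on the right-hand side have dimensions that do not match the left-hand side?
0

LHS x: [L]
- v₀t: [L] ✓
- ½at²: [L] ✓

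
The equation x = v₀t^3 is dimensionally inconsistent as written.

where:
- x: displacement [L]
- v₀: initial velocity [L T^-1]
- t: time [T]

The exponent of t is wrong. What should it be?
The exponent of t should be 1: x = v₀t

The LHS x has dimensions [L]; t has dimensions [T].
As written, the RHS v₀t^3 (exponent 3 on t) has dimensions [L T^2], which does not match.
With exponent 1, the RHS v₀t has dimensions [L], matching the LHS.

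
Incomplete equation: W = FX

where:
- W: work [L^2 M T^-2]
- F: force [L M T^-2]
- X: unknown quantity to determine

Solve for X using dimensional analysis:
X = d (distance), dimensions [L]

W has dimensions [L^2 M T^-2]; the rest of the RHS (F) has dimensions [L M T^-2].
So X must have dimensions [L] — X = d (distance).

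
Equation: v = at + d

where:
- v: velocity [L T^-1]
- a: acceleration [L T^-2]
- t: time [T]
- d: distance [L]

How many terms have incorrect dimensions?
1

LHS v: [L T^-1]
- at: [L T^-1] ✓
- d: [L] ✗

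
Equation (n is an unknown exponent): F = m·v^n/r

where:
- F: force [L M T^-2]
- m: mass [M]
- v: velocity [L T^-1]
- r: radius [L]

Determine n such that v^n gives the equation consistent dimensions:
n = 2

F has dimensions [L M T^-2]; v has dimensions [L T^-1].
The rest of the RHS has dimensions [L^-1 M], so v^n must supply [L^2 T^-2].
With n = 2: m·v^2/r has dimensions [L M T^-2], matching the LHS ✓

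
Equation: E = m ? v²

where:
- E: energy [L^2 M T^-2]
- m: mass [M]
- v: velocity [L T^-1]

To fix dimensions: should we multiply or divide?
multiplication (×): E = m × v²

E [L^2 M T^-2]; m [M]; v² [L^2 T^-2].
m × v² → [L^2 M T^-2] ✓
m ÷ v² → [L^-2 M T^2] ✗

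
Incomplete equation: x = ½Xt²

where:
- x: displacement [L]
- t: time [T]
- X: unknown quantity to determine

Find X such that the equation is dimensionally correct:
X = a (acceleration), dimensions [L T^-2]

x has dimensions [L]; the rest of the RHS (½ t²) has dimensions [T^2].
So X must have dimensions [L T^-2] — X = a (acceleration).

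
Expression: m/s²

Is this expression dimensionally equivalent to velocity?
No

The expression m/s² has dimensions [L T^-2], but velocity has dimensions [L T^-1].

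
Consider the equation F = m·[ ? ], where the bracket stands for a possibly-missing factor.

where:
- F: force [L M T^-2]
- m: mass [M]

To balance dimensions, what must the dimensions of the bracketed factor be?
[L T^-2] — acceleration (e.g. a)

F has dimensions [L M T^-2]; m has dimensions [M].
The bracketed factor must supply [L M T^-2] / [M] = [L T^-2].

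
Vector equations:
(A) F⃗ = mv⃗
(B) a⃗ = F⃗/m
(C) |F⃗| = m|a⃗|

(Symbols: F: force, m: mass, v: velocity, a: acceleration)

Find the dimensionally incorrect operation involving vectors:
(A) F⃗ = mv⃗

(A) F⃗ = mv⃗: LHS [L M T^-2], RHS [L M T^-1] ✗ — mass times velocity is momentum, not force; should be ma⃗
(B) a⃗ = F⃗/m: LHS [L T^-2], RHS [L T^-2] ✓ — force (vector) divided by mass (scalar)
(C) |F⃗| = m|a⃗|: LHS [L M T^-2], RHS [L M T^-2] ✓ — magnitudes of vectors are scalars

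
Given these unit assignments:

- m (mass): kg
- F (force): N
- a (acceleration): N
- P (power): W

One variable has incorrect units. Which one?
a

The variable a (acceleration) should have units m/s², not N.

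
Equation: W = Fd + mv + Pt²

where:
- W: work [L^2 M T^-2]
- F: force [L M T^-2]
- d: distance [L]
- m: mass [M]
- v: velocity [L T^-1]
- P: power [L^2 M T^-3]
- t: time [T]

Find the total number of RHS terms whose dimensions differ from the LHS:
2

LHS W: [L^2 M T^-2]
- Fd: [L^2 M T^-2] ✓
- mv: [L M T^-1] ✗
- Pt²: [L^2 M T^-1] ✗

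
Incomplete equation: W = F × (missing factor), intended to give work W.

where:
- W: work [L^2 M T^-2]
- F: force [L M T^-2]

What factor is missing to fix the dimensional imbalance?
d (distance), dimensions [L]

W has dimensions [L^2 M T^-2] and F has dimensions [L M T^-2].
The missing factor must have dimensions [L^2 M T^-2] / [L M T^-2] = [L], i.e. distance (d).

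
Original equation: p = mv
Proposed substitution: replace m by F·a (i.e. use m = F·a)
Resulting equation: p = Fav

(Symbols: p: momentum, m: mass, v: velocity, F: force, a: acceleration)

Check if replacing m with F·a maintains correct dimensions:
No

[m] = [M] and [F·a] = [L^2 M T^-4]. These differ, so the substitution replaces a quantity by one of different dimensions and the result p = Fav has LHS [L M T^-1] vs RHS [L^3 M T^-5] — inconsistent.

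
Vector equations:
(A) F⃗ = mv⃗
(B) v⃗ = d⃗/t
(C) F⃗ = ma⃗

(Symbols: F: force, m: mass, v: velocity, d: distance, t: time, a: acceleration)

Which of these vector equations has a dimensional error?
(A) F⃗ = mv⃗

(A) F⃗ = mv⃗: LHS [L M T^-2], RHS [L M T^-1] ✗ — mass times velocity is momentum, not force; should be ma⃗
(B) v⃗ = d⃗/t: LHS [L T^-1], RHS [L T^-1] ✓ — displacement (vector) divided by time (scalar)
(C) F⃗ = ma⃗: LHS [L M T^-2], RHS [L M T^-2] ✓ — Force and acceleration are vectors, mass is a scalar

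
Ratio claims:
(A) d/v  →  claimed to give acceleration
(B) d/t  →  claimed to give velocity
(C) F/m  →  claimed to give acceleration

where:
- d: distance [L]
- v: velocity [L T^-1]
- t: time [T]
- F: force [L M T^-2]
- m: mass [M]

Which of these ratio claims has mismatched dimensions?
(A) d/v does not give acceleration

(A) d/v: [T] ≠ acceleration [L T^-2] ✗
(B) d/t: [L T^-1] = velocity [L T^-1] ✓
(C) F/m: [L T^-2] = acceleration [L T^-2] ✓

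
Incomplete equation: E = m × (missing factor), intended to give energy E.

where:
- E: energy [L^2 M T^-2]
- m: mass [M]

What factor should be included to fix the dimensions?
v² (velocity squared), dimensions [L^2 T^-2]

E has dimensions [L^2 M T^-2] and m has dimensions [M].
The missing factor must have dimensions [L^2 M T^-2] / [M] = [L^2 T^-2], i.e. velocity squared (v²).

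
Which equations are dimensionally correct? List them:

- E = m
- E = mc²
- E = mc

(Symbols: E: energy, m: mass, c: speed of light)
Dimensionally correct: E = mc²
Dimensionally incorrect: E = m, E = mc
Ordered (correct first, then incorrect): E = mc², E = m, E = mc

- E = m: LHS [L^2 M T^-2], RHS [M] → incorrect ✗
- E = mc²: LHS [L^2 M T^-2], RHS [L^2 M T^-2] → correct ✓
- E = mc: LHS [L^2 M T^-2], RHS [L M T^-1] → incorrect ✗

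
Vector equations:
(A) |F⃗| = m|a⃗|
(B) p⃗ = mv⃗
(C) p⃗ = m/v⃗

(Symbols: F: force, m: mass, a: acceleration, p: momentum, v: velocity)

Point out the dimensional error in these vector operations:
(C) p⃗ = m/v⃗

(A) |F⃗| = m|a⃗|: LHS [L M T^-2], RHS [L M T^-2] ✓ — magnitudes of vectors are scalars
(B) p⃗ = mv⃗: LHS [L M T^-1], RHS [L M T^-1] ✓ — mass (scalar) times velocity (vector)
(C) p⃗ = m/v⃗: LHS [L M T^-1], RHS [L^-1 M T] ✗ — momentum is mass times velocity; should be mv⃗ (and division by a vector is undefined)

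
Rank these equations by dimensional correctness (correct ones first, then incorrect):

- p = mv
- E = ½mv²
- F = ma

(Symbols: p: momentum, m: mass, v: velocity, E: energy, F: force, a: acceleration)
Dimensionally correct: p = mv, E = ½mv², F = ma
Dimensionally incorrect: none
Ordered (correct first, then incorrect): p = mv, E = ½mv², F = ma

- p = mv: LHS [L M T^-1], RHS [L M T^-1] → correct ✓
- E = ½mv²: LHS [L^2 M T^-2], RHS [L^2 M T^-2] → correct ✓
- F = ma: LHS [L M T^-2], RHS [L M T^-2] → correct ✓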